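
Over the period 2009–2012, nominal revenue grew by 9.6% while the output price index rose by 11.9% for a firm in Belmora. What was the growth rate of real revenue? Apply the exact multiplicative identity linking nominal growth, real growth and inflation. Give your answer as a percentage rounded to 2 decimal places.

(1 + g_nom) = (1 + g_real)(1 + π), so g_real = 1.0960 / 1.1190 − 1 = -0.02055.

-2.06%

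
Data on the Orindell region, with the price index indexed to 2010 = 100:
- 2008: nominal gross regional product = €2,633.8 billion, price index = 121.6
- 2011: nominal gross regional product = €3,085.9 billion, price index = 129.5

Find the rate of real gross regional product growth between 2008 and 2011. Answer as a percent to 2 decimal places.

10.02%

Real gross regional product 2008 = 2633.8 / 1.216 = 2165.95.
Real gross regional product 2011 = 3085.9 / 1.295 = 2382.93.
Real growth = 2382.93 / 2165.95 − 1 = 0.1002.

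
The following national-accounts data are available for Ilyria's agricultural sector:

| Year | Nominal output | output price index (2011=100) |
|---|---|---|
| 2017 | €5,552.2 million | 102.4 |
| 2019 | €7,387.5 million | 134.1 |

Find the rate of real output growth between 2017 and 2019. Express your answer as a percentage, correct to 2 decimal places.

Deflate each year: 2017 → 5552.2/1.024 = 5422.07; 2019 → 7387.5/1.341 = 5508.95.
So real output changed by 5508.95/5422.07 − 1 = 0.0160, i.e. 1.60%.

1.60%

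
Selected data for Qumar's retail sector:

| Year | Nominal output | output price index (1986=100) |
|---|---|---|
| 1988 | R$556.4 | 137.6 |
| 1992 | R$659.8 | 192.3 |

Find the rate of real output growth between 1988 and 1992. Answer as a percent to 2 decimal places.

-15.15%

Real output 1988 = 556.4 / 1.376 = 404.36.
Real output 1992 = 659.8 / 1.923 = 343.11.
Real growth = 343.11 / 404.36 − 1 = -0.1515.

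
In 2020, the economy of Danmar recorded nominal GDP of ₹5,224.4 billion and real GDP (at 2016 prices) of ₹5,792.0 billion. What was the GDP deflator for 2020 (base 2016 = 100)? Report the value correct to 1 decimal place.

90.2

GDP deflator = (Nominal / Real) × 100 = 5224.4 / 5792.0 × 100 = 90.20.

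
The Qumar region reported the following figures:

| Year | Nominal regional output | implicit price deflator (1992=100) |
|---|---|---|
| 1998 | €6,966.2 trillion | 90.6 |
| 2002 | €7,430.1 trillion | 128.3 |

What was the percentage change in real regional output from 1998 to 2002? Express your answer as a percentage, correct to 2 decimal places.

-24.68%

Deflate each year: 1998 → 6966.2/0.906 = 7688.96; 2002 → 7430.1/1.283 = 5791.19.
So real regional output changed by 5791.19/7688.96 − 1 = -0.2468, i.e. -24.68%.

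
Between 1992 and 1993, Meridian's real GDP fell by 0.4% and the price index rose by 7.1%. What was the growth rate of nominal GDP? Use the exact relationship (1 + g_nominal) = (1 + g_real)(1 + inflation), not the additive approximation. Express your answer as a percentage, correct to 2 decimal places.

6.67%

(1 + g_nom) = (1 + g_real)(1 + π) = 0.9960 × 1.0710 = 1.06672.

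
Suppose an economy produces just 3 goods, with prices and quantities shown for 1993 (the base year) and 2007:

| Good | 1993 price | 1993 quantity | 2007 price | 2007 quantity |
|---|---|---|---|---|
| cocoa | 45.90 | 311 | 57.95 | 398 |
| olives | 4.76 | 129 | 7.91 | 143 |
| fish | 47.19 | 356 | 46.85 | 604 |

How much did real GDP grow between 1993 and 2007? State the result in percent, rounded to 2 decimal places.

49.74%

Real GDP 1993 = Nominal GDP 1993 = 45.90·311 + 4.76·129 + 47.19·356 = 31688.58.
Real GDP 2007 (at 1993 prices) = 45.90·398 + 4.76·143 + 47.19·604 = 47451.64.
Real growth = 47451.64/31688.58 − 1 = 0.4974.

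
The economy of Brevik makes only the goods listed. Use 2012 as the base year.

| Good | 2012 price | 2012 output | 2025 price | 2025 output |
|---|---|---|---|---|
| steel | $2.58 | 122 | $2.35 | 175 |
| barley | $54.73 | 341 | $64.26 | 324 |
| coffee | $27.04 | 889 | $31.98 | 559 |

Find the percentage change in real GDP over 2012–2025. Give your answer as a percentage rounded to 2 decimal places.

Real GDP 2012 = Nominal GDP 2012 = 2.58·122 + 54.73·341 + 27.04·889 = 43016.25.
Real GDP 2025 (at 2012 prices) = 2.58·175 + 54.73·324 + 27.04·559 = 33299.38.
Real growth = 33299.38/43016.25 − 1 = -0.2259.

-22.59%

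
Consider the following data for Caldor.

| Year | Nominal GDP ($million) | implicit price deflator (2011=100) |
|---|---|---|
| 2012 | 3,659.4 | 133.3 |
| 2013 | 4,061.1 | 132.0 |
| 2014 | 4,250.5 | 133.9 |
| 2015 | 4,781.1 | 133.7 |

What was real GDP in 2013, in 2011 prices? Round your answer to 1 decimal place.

$3,076.6 million

Real GDP 2013 = 4061.1 / 1.320 = 3076.59.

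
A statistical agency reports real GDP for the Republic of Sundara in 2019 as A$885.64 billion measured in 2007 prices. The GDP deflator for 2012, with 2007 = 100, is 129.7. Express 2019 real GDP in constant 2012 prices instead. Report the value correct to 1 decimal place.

Real GDP in 2012 prices = Real GDP in 2007 prices × (P_2012/P_2007) = 885.64 × 1.297 = 1148.68.

A$1,148.7 billion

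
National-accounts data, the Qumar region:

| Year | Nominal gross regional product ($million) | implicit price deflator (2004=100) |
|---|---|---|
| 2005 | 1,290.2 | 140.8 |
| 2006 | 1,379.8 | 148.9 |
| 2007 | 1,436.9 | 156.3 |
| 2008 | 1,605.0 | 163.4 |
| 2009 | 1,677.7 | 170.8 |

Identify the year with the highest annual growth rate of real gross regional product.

2006: real = 1379.8/1.489 = 926.66; growth vs 2005 (916.34) = 1.13%.
2007: real = 1436.9/1.563 = 919.32; growth vs 2006 (926.66) = -0.79%.
2008: real = 1605.0/1.634 = 982.25; growth vs 2007 (919.32) = 6.85%.
2009: real = 1677.7/1.708 = 982.26; growth vs 2008 (982.25) = 0.00%.

2008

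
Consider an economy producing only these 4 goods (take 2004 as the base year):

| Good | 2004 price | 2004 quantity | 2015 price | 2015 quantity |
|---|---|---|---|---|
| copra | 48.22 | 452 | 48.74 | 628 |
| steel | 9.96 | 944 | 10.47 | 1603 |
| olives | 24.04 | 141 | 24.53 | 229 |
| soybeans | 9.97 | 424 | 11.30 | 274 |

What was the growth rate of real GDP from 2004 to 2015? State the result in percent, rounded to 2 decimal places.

Real GDP 2004 = Nominal GDP 2004 = 48.22·452 + 9.96·944 + 24.04·141 + 9.97·424 = 38814.60.
Real GDP 2015 (at 2004 prices) = 48.22·628 + 9.96·1603 + 24.04·229 + 9.97·274 = 54484.98.
Real growth = 54484.98/38814.60 − 1 = 0.4037.

40.37%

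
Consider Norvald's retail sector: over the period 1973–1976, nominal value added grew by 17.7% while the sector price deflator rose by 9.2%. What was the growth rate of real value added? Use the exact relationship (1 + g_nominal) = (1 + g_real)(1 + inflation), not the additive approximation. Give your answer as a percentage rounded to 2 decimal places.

7.78%

(1 + g_nom) = (1 + g_real)(1 + π), so g_real = 1.1770 / 1.0920 − 1 = 0.07784.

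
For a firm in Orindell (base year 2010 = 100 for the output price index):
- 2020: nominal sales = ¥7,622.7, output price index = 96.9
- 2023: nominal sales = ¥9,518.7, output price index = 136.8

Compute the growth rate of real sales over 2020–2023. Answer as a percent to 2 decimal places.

Real sales 2020 = 7622.7 / 0.969 = 7866.56.
Real sales 2023 = 9518.7 / 1.368 = 6958.11.
Real growth = 6958.11 / 7866.56 − 1 = -0.1155.

-11.55%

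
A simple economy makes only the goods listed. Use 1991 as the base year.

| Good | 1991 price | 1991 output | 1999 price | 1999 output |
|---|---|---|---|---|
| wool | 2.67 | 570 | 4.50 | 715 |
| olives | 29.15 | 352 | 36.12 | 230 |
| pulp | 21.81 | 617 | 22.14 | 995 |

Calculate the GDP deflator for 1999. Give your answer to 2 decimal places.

Nominal GDP 1999 = 4.50·715 + 36.12·230 + 22.14·995 = 33554.40.
Real GDP 1999 (at 1991 prices) = 2.67·715 + 29.15·230 + 21.81·995 = 30314.50.
Deflator = Nominal/Real × 100 = 33554.40/30314.50 × 100 = 110.688.

110.69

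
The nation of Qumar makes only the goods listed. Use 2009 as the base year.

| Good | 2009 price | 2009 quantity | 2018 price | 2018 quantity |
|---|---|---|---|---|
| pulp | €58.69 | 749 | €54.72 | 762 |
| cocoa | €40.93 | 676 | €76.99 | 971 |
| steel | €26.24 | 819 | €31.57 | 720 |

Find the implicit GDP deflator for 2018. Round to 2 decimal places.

Nominal GDP 2018 = 54.72·762 + 76.99·971 + 31.57·720 = 139184.33.
Real GDP 2018 (at 2009 prices) = 58.69·762 + 40.93·971 + 26.24·720 = 103357.61.
Deflator = Nominal/Real × 100 = 139184.33/103357.61 × 100 = 134.663.

134.66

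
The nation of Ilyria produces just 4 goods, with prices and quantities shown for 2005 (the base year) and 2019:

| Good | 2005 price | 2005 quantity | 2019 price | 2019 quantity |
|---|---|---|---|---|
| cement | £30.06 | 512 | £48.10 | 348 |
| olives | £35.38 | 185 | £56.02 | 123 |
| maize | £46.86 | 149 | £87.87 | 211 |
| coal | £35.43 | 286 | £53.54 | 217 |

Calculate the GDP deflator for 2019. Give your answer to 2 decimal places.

166.07

Nominal GDP 2019 = 48.10·348 + 56.02·123 + 87.87·211 + 53.54·217 = 53788.01.
Real GDP 2019 (at 2005 prices) = 30.06·348 + 35.38·123 + 46.86·211 + 35.43·217 = 32388.39.
Deflator = Nominal/Real × 100 = 53788.01/32388.39 × 100 = 166.072.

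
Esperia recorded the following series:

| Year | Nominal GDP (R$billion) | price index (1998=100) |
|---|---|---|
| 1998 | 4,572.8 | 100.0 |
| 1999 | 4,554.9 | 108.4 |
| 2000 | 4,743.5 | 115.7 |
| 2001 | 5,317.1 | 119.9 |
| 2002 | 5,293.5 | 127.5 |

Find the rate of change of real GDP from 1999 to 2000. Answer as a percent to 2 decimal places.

Real GDP 1999 = 4554.9/1.084 = 4201.94.
Real GDP 2000 = 4743.5/1.157 = 4099.83.
Change = 4099.83/4201.94 − 1 = -0.0243.

-2.43%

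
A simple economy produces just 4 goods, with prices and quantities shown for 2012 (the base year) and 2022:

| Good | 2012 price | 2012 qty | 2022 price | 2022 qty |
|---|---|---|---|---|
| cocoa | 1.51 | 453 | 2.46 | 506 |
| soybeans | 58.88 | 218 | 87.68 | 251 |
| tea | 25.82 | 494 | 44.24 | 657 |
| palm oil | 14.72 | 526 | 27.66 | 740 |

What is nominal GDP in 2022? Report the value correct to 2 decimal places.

Nominal GDP 2022 = Σ (p_2022 × q_2022) = 2.46·506 + 87.68·251 + 44.24·657 + 27.66·740 = 72786.52.

72786.52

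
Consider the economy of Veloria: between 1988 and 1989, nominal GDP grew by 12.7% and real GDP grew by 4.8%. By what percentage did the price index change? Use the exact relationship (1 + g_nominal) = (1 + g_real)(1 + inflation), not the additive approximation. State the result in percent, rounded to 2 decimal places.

7.54%

(1 + g_nom) = (1 + g_real)(1 + π), so π = 1.1270 / 1.0480 − 1 = 0.07538.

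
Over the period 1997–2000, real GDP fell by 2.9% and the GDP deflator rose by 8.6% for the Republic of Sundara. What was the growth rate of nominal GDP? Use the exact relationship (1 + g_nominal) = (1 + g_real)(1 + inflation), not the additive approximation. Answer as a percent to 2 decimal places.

5.45%

(1 + g_nom) = (1 + g_real)(1 + π) = 0.9710 × 1.0860 = 1.05451.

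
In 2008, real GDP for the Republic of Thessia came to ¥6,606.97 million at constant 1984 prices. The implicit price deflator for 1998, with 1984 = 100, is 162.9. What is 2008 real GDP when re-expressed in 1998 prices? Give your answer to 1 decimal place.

Real GDP in 1998 prices = Real GDP in 1984 prices × (P_1998/P_1984) = 6606.97 × 1.629 = 10762.75.

¥10,762.8 million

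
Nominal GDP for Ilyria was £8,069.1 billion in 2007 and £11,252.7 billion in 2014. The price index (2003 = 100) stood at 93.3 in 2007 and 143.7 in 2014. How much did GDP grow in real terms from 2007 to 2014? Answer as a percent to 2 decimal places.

-9.46%

Deflate each year: 2007 → 8069.1/0.933 = 8648.55; 2014 → 11252.7/1.437 = 7830.69.
So real GDP changed by 7830.69/8648.55 − 1 = -0.0946, i.e. -9.46%.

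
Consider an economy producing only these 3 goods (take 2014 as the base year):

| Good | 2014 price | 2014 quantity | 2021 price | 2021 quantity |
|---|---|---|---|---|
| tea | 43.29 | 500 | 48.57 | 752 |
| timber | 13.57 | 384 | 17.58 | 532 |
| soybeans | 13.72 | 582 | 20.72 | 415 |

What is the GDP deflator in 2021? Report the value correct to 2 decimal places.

119.81

Nominal GDP 2021 = 48.57·752 + 17.58·532 + 20.72·415 = 54476.00.
Real GDP 2021 (at 2014 prices) = 43.29·752 + 13.57·532 + 13.72·415 = 45467.12.
Deflator = Nominal/Real × 100 = 54476.00/45467.12 × 100 = 119.814.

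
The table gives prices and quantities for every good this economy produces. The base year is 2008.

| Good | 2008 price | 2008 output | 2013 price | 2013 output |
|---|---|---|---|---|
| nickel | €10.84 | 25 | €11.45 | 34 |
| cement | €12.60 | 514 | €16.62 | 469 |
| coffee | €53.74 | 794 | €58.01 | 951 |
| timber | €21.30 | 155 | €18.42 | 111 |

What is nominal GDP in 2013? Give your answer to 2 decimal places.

Nominal GDP 2013 = Σ (p_2013 × q_2013) = 11.45·34 + 16.62·469 + 58.01·951 + 18.42·111 = 65396.21.

€65396.21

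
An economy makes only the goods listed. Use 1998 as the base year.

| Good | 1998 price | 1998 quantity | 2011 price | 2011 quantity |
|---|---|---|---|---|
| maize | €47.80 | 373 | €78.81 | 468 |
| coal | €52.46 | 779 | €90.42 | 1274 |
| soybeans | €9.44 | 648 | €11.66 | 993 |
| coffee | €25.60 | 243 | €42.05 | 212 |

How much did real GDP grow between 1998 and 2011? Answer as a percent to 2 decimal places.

Real GDP 1998 = Nominal GDP 1998 = 47.80·373 + 52.46·779 + 9.44·648 + 25.60·243 = 71033.66.
Real GDP 2011 (at 1998 prices) = 47.80·468 + 52.46·1274 + 9.44·993 + 25.60·212 = 104005.56.
Real growth = 104005.56/71033.66 − 1 = 0.4642.

46.42%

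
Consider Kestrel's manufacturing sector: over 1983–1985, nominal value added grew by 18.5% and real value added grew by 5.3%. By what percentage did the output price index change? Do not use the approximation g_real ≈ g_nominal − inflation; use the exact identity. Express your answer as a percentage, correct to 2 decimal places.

(1 + g_nom) = (1 + g_real)(1 + π), so π = 1.1850 / 1.0530 − 1 = 0.12536.

12.54%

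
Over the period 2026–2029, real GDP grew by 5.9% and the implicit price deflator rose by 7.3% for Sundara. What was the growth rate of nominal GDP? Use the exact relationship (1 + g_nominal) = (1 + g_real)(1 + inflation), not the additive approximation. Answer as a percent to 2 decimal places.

13.63%

(1 + g_nom) = (1 + g_real)(1 + π) = 1.0590 × 1.0730 = 1.13631.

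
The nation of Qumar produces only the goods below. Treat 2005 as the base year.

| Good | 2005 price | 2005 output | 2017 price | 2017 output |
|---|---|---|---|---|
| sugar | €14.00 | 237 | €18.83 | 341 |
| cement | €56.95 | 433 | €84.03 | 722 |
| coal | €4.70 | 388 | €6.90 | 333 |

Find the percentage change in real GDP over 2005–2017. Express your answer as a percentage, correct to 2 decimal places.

59.25%

Real GDP 2005 = Nominal GDP 2005 = 14.00·237 + 56.95·433 + 4.70·388 = 29800.95.
Real GDP 2017 (at 2005 prices) = 14.00·341 + 56.95·722 + 4.70·333 = 47457.00.
Real growth = 47457.00/29800.95 − 1 = 0.5925.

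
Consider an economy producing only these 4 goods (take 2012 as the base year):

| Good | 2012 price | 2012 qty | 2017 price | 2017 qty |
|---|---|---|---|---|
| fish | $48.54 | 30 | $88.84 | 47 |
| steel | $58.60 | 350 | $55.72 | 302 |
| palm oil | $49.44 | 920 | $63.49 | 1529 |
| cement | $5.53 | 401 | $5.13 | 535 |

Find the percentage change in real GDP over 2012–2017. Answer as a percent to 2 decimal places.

Real GDP 2012 = Nominal GDP 2012 = 48.54·30 + 58.60·350 + 49.44·920 + 5.53·401 = 69668.53.
Real GDP 2017 (at 2012 prices) = 48.54·47 + 58.60·302 + 49.44·1529 + 5.53·535 = 98530.89.
Real growth = 98530.89/69668.53 − 1 = 0.4143.

41.43%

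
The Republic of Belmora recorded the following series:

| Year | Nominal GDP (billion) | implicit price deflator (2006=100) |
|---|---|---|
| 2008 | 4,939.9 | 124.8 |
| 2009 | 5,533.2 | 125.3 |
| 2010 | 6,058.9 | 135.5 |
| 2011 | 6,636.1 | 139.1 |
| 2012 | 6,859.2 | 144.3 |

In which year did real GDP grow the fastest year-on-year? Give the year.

2009: real = 5533.2/1.253 = 4415.96; growth vs 2008 (3958.25) = 11.56%.
2010: real = 6058.9/1.355 = 4471.51; growth vs 2009 (4415.96) = 1.26%.
2011: real = 6636.1/1.391 = 4770.74; growth vs 2010 (4471.51) = 6.69%.
2012: real = 6859.2/1.443 = 4753.43; growth vs 2011 (4770.74) = -0.36%.

2009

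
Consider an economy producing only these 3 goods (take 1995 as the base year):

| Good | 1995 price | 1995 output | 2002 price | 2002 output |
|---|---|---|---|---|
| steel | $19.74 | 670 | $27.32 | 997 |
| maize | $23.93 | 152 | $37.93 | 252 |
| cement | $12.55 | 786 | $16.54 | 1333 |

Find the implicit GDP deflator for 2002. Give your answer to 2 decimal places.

138.65

Nominal GDP 2002 = 27.32·997 + 37.93·252 + 16.54·1333 = 58844.22.
Real GDP 2002 (at 1995 prices) = 19.74·997 + 23.93·252 + 12.55·1333 = 42440.29.
Deflator = Nominal/Real × 100 = 58844.22/42440.29 × 100 = 138.652.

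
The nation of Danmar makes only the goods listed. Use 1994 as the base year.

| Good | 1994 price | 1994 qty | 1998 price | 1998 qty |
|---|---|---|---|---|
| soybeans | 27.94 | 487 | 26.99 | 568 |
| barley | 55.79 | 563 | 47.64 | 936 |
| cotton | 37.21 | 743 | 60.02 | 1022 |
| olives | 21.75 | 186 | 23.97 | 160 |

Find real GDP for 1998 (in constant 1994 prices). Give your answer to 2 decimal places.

Real GDP 1998 = Σ (p_1994 × q_1998) = 27.94·568 + 55.79·936 + 37.21·1022 + 21.75·160 = 109597.98.

109597.98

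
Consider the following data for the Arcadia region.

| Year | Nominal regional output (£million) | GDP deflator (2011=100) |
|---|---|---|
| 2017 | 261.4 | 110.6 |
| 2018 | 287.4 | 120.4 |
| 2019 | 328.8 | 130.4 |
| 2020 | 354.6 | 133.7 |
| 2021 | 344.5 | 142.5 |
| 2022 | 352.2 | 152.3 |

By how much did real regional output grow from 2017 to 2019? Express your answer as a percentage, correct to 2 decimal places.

Real regional output 2017 = 261.4/1.106 = 236.35.
Real regional output 2019 = 328.8/1.304 = 252.15.
Change = 252.15/236.35 − 1 = 0.0669.

6.69%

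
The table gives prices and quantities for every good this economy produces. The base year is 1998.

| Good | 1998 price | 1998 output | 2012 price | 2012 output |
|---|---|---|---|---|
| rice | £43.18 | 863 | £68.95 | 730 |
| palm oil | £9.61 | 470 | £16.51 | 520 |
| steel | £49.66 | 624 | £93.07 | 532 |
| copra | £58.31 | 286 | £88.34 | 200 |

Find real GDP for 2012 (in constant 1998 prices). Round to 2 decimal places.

£74599.72

Real GDP 2012 = Σ (p_1998 × q_2012) = 43.18·730 + 9.61·520 + 49.66·532 + 58.31·200 = 74599.72.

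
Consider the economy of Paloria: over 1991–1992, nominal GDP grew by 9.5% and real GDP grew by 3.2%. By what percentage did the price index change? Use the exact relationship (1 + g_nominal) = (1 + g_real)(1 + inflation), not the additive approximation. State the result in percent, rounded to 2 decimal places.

6.10%

(1 + g_nom) = (1 + g_real)(1 + π), so π = 1.0950 / 1.0320 − 1 = 0.06105.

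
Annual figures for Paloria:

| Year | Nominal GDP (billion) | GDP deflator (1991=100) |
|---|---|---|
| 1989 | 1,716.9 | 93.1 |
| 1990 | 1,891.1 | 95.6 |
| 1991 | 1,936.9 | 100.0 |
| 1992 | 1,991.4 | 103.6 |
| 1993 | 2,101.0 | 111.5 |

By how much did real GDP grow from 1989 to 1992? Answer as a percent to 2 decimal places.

Real GDP 1989 = 1716.9/0.931 = 1844.15.
Real GDP 1992 = 1991.4/1.036 = 1922.20.
Change = 1922.20/1844.15 − 1 = 0.0423.

4.23%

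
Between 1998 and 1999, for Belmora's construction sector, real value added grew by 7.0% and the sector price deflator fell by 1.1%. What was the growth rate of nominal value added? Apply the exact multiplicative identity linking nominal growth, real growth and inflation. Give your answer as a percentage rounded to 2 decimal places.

5.82%

(1 + g_nom) = (1 + g_real)(1 + π) = 1.0700 × 0.9890 = 1.05823.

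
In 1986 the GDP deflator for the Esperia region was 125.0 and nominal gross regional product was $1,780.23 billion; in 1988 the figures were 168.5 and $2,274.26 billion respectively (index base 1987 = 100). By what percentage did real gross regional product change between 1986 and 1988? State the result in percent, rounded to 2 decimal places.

Real gross regional product 1986 = 1780.23 / 1.250 = 1424.18.
Real gross regional product 1988 = 2274.26 / 1.685 = 1349.71.
Real growth = 1349.71 / 1424.18 − 1 = -0.0523.

-5.23%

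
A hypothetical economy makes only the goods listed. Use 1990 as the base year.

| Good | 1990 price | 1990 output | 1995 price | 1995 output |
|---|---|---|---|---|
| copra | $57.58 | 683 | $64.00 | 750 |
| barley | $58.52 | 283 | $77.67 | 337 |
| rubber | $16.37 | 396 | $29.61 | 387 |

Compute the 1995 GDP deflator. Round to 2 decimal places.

123.67

Nominal GDP 1995 = 64.00·750 + 77.67·337 + 29.61·387 = 85633.86.
Real GDP 1995 (at 1990 prices) = 57.58·750 + 58.52·337 + 16.37·387 = 69241.43.
Deflator = Nominal/Real × 100 = 85633.86/69241.43 × 100 = 123.674.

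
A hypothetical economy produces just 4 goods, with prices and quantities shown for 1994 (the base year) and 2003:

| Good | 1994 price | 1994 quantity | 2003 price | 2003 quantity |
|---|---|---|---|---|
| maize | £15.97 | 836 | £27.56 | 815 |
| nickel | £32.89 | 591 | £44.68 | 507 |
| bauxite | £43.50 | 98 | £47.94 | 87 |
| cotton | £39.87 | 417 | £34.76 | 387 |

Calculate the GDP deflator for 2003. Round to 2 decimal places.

128.28

Nominal GDP 2003 = 27.56·815 + 44.68·507 + 47.94·87 + 34.76·387 = 62737.06.
Real GDP 2003 (at 1994 prices) = 15.97·815 + 32.89·507 + 43.50·87 + 39.87·387 = 48904.97.
Deflator = Nominal/Real × 100 = 62737.06/48904.97 × 100 = 128.284.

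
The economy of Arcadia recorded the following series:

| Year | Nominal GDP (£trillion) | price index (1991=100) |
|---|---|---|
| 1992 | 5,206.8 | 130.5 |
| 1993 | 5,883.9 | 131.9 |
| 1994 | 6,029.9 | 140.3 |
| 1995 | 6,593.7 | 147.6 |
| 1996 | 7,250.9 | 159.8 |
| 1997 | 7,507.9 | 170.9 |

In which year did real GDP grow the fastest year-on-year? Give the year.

1993: real = 5883.9/1.319 = 4460.88; growth vs 1992 (3989.89) = 11.80%.
1994: real = 6029.9/1.403 = 4297.86; growth vs 1993 (4460.88) = -3.65%.
1995: real = 6593.7/1.476 = 4467.28; growth vs 1994 (4297.86) = 3.94%.
1996: real = 7250.9/1.598 = 4537.48; growth vs 1995 (4467.28) = 1.57%.
1997: real = 7507.9/1.709 = 4393.15; growth vs 1996 (4537.48) = -3.18%.

1993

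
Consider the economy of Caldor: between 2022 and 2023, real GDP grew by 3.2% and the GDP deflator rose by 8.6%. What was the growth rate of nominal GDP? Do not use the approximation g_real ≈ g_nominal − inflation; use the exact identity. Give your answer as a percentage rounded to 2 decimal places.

12.08%

(1 + g_nom) = (1 + g_real)(1 + π) = 1.0320 × 1.0860 = 1.12075.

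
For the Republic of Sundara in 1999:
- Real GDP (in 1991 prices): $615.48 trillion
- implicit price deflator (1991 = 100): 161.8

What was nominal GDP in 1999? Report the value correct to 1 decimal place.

Nominal GDP = Real × (implicit price deflator/100) = 615.48 × 1.618 = 995.85.

$995.8 trillion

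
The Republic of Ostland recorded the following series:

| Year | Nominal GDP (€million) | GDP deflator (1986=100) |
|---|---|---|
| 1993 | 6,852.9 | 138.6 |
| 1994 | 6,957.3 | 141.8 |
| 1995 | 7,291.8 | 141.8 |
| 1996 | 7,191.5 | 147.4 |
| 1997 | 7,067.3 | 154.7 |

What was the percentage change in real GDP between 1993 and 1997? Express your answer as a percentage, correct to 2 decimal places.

Real GDP 1993 = 6852.9/1.386 = 4944.37.
Real GDP 1997 = 7067.3/1.547 = 4568.39.
Change = 4568.39/4944.37 − 1 = -0.0760.

-7.60%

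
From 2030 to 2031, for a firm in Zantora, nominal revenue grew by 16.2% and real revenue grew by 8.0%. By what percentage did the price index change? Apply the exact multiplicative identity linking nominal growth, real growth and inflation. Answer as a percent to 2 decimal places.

(1 + g_nom) = (1 + g_real)(1 + π), so π = 1.1620 / 1.0800 − 1 = 0.07593.

7.59%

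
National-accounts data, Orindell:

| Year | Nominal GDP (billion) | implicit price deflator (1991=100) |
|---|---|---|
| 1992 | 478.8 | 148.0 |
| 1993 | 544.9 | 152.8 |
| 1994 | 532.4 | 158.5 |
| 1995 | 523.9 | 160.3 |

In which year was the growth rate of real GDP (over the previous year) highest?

1993

1993: real = 544.9/1.528 = 356.61; growth vs 1992 (323.51) = 10.23%.
1994: real = 532.4/1.585 = 335.90; growth vs 1993 (356.61) = -5.81%.
1995: real = 523.9/1.603 = 326.82; growth vs 1994 (335.90) = -2.70%.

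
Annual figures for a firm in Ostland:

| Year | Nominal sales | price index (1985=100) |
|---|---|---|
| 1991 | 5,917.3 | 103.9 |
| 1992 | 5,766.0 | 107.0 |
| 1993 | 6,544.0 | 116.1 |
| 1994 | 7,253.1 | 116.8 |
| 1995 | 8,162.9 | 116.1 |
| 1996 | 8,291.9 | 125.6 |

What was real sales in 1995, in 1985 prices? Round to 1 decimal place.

Real sales 1995 = 8162.9 / 1.161 = 7030.92.

7,030.9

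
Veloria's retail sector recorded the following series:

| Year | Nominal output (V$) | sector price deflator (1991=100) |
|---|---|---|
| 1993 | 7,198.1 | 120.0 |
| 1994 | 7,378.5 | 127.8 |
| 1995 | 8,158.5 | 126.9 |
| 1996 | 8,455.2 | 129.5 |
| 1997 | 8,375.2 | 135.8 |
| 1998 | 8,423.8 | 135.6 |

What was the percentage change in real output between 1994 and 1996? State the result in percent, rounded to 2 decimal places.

13.09%

Real output 1994 = 7378.5/1.278 = 5773.47.
Real output 1996 = 8455.2/1.295 = 6529.11.
Change = 6529.11/5773.47 − 1 = 0.1309.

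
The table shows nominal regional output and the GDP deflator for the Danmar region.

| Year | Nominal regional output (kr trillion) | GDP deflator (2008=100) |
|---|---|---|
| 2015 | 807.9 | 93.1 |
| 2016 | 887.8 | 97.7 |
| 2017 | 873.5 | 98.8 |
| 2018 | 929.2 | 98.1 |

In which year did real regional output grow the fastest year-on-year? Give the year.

2018

2016: real = 887.8/0.977 = 908.70; growth vs 2015 (867.78) = 4.72%.
2017: real = 873.5/0.988 = 884.11; growth vs 2016 (908.70) = -2.71%.
2018: real = 929.2/0.981 = 947.20; growth vs 2017 (884.11) = 7.14%.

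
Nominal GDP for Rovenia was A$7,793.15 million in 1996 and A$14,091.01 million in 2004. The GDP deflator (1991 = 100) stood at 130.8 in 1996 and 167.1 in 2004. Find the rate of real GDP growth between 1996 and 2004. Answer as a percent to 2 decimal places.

41.53%

Real GDP 1996 = 7793.15 / 1.308 = 5958.07.
Real GDP 2004 = 14091.01 / 1.671 = 8432.68.
Real growth = 8432.68 / 5958.07 − 1 = 0.4153.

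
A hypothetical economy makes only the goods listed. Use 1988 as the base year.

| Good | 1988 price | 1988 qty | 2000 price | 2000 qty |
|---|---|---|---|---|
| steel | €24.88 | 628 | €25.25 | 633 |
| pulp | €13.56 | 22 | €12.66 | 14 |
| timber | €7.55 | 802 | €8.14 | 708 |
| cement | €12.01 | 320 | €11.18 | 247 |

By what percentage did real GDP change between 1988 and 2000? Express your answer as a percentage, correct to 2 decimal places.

-6.08%

Real GDP 1988 = Nominal GDP 1988 = 24.88·628 + 13.56·22 + 7.55·802 + 12.01·320 = 25821.26.
Real GDP 2000 (at 1988 prices) = 24.88·633 + 13.56·14 + 7.55·708 + 12.01·247 = 24250.75.
Real growth = 24250.75/25821.26 − 1 = -0.0608.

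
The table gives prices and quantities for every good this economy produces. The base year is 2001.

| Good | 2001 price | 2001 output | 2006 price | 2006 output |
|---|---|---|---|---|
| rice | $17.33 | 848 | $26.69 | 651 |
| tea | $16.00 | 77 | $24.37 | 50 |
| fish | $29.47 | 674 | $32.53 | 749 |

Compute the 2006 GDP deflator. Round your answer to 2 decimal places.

125.78

Nominal GDP 2006 = 26.69·651 + 24.37·50 + 32.53·749 = 42958.66.
Real GDP 2006 (at 2001 prices) = 17.33·651 + 16.00·50 + 29.47·749 = 34154.86.
Deflator = Nominal/Real × 100 = 42958.66/34154.86 × 100 = 125.776.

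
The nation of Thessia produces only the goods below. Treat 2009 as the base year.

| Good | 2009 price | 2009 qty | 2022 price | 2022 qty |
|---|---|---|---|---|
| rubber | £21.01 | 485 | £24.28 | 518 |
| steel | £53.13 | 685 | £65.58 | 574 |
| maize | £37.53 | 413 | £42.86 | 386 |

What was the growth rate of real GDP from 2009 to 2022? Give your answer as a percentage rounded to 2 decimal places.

-10.01%

Real GDP 2009 = Nominal GDP 2009 = 21.01·485 + 53.13·685 + 37.53·413 = 62083.79.
Real GDP 2022 (at 2009 prices) = 21.01·518 + 53.13·574 + 37.53·386 = 55866.38.
Real growth = 55866.38/62083.79 − 1 = -0.1001.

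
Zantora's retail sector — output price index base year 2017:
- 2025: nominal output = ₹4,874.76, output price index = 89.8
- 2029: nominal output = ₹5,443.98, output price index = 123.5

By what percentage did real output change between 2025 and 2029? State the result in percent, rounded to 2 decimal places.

-18.80%

Deflate each year: 2025 → 4874.76/0.898 = 5428.46; 2029 → 5443.98/1.235 = 4408.08.
So real output changed by 4408.08/5428.46 − 1 = -0.1880, i.e. -18.80%.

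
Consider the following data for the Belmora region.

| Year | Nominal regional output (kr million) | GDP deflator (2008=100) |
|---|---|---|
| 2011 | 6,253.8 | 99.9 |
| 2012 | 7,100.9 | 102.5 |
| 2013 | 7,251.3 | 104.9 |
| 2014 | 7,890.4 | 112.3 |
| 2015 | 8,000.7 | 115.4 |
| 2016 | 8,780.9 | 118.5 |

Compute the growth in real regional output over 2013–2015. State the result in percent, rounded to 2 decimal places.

Real regional output 2013 = 7251.3/1.049 = 6912.58.
Real regional output 2015 = 8000.7/1.154 = 6933.02.
Change = 6933.02/6912.58 − 1 = 0.0030.

0.30%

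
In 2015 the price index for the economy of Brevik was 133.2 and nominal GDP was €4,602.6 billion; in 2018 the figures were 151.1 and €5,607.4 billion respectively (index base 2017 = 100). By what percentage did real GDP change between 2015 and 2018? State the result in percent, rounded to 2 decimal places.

7.40%

Real GDP 2015 = 4602.6 / 1.332 = 3455.41.
Real GDP 2018 = 5607.4 / 1.511 = 3711.05.
Real growth = 3711.05 / 3455.41 − 1 = 0.0740.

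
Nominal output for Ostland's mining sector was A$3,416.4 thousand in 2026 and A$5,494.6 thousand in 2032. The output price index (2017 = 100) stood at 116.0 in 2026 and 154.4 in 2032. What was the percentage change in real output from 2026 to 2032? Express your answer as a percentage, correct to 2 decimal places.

20.83%

Real output 2026 = 3416.4 / 1.160 = 2945.17.
Real output 2032 = 5494.6 / 1.544 = 3558.68.
Real growth = 3558.68 / 2945.17 − 1 = 0.2083.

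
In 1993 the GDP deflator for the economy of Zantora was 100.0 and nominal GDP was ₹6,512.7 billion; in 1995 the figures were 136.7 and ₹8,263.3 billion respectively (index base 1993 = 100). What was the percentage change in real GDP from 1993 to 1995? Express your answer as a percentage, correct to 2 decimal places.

Deflate each year: 1993 → 6512.7/1.000 = 6512.70; 1995 → 8263.3/1.367 = 6044.84.
So real GDP changed by 6044.84/6512.70 − 1 = -0.0718, i.e. -7.18%.

-7.18%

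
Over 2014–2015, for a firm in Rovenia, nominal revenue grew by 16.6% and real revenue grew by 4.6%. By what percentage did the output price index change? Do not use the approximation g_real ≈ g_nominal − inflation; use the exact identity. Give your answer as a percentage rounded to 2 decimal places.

(1 + g_nom) = (1 + g_real)(1 + π), so π = 1.1660 / 1.0460 − 1 = 0.11472.

11.47%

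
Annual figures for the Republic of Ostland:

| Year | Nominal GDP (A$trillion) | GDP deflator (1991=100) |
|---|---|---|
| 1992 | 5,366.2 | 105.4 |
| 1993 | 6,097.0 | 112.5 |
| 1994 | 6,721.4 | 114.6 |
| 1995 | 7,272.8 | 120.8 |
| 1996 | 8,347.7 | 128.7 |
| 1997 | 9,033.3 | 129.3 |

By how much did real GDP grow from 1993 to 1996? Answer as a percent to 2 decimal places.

19.68%

Real GDP 1993 = 6097.0/1.125 = 5419.56.
Real GDP 1996 = 8347.7/1.287 = 6486.17.
Change = 6486.17/5419.56 − 1 = 0.1968.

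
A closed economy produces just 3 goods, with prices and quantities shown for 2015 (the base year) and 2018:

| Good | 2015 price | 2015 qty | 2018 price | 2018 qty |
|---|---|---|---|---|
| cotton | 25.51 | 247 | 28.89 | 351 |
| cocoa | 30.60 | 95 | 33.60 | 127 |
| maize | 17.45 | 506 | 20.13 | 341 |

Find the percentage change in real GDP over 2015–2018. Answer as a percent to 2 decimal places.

4.17%

Real GDP 2015 = Nominal GDP 2015 = 25.51·247 + 30.60·95 + 17.45·506 = 18037.67.
Real GDP 2018 (at 2015 prices) = 25.51·351 + 30.60·127 + 17.45·341 = 18790.66.
Real growth = 18790.66/18037.67 − 1 = 0.0417.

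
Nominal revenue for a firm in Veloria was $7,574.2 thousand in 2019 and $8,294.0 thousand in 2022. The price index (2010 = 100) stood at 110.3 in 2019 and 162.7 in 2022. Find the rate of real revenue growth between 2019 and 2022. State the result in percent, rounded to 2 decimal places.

-25.76%

Deflate each year: 2019 → 7574.2/1.103 = 6866.91; 2022 → 8294.0/1.627 = 5097.73.
So real revenue changed by 5097.73/6866.91 − 1 = -0.2576, i.e. -25.76%.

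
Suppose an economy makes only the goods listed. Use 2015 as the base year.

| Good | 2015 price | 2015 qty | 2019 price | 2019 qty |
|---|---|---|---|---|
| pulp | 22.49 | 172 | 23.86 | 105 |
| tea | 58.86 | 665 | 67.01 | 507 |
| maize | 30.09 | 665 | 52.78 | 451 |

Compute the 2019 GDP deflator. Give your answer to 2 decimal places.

Nominal GDP 2019 = 23.86·105 + 67.01·507 + 52.78·451 = 60283.15.
Real GDP 2019 (at 2015 prices) = 22.49·105 + 58.86·507 + 30.09·451 = 45774.06.
Deflator = Nominal/Real × 100 = 60283.15/45774.06 × 100 = 131.697.

131.70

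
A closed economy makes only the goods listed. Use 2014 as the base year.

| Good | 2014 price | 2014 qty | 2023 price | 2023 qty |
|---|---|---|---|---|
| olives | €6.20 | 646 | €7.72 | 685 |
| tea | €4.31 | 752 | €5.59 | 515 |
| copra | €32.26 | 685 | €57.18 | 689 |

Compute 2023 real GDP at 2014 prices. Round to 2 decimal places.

Real GDP 2023 = Σ (p_2014 × q_2023) = 6.20·685 + 4.31·515 + 32.26·689 = 28693.79.

€28693.79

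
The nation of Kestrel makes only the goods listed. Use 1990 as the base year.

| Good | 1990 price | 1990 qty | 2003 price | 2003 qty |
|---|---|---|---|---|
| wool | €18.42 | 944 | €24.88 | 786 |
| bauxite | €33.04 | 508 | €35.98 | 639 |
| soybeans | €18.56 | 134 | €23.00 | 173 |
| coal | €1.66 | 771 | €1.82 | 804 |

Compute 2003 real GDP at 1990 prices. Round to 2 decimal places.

Real GDP 2003 = Σ (p_1990 × q_2003) = 18.42·786 + 33.04·639 + 18.56·173 + 1.66·804 = 40136.20.

€40136.20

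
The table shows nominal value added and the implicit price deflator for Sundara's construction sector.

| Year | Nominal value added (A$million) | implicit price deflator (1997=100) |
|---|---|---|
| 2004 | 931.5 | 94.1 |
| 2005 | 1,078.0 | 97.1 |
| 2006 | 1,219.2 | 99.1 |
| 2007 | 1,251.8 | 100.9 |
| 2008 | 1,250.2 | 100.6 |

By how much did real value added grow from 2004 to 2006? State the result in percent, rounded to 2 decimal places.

24.28%

Real value added 2004 = 931.5/0.941 = 989.90.
Real value added 2006 = 1219.2/0.991 = 1230.27.
Change = 1230.27/989.90 − 1 = 0.2428.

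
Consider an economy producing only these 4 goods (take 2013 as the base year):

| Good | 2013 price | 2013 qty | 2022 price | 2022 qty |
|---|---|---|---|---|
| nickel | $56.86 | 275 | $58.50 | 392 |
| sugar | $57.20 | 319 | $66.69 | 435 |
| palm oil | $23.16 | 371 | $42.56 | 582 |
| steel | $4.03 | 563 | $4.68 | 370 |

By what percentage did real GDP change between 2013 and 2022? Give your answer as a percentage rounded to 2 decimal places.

38.88%

Real GDP 2013 = Nominal GDP 2013 = 56.86·275 + 57.20·319 + 23.16·371 + 4.03·563 = 44744.55.
Real GDP 2022 (at 2013 prices) = 56.86·392 + 57.20·435 + 23.16·582 + 4.03·370 = 62141.34.
Real growth = 62141.34/44744.55 − 1 = 0.3888.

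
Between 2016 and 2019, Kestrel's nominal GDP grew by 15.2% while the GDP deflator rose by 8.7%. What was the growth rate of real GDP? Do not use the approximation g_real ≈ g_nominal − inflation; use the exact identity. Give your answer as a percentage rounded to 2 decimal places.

(1 + g_nom) = (1 + g_real)(1 + π), so g_real = 1.1520 / 1.0870 − 1 = 0.05980.

5.98%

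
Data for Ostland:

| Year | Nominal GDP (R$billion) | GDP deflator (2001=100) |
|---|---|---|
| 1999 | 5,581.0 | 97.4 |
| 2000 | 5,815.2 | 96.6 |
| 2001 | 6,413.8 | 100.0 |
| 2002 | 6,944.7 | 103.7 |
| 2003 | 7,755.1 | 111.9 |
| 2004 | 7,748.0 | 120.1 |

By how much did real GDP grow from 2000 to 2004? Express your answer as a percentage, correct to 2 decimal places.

7.17%

Real GDP 2000 = 5815.2/0.966 = 6019.88.
Real GDP 2004 = 7748.0/1.201 = 6451.29.
Change = 6451.29/6019.88 − 1 = 0.0717.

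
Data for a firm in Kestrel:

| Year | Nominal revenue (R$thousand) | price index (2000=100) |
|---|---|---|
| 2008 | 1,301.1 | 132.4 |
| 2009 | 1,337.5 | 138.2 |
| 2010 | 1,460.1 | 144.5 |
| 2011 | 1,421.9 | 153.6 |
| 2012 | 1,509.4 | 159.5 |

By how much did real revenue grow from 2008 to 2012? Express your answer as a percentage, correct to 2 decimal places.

Real revenue 2008 = 1301.1/1.324 = 982.70.
Real revenue 2012 = 1509.4/1.595 = 946.33.
Change = 946.33/982.70 − 1 = -0.0370.

-3.70%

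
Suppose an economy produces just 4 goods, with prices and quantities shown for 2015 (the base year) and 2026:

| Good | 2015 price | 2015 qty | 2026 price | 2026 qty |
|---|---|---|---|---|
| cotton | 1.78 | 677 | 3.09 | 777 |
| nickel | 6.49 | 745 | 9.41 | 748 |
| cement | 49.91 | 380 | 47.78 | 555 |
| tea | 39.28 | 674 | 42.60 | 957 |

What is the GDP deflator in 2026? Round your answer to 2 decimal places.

Nominal GDP 2026 = 3.09·777 + 9.41·748 + 47.78·555 + 42.60·957 = 76725.71.
Real GDP 2026 (at 2015 prices) = 1.78·777 + 6.49·748 + 49.91·555 + 39.28·957 = 71528.59.
Deflator = Nominal/Real × 100 = 76725.71/71528.59 × 100 = 107.266.

107.27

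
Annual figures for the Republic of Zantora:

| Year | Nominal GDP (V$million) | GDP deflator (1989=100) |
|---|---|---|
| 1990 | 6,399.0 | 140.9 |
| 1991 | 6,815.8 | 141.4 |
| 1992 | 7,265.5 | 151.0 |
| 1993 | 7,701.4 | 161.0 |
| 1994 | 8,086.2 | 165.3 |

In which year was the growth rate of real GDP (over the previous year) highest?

1991: real = 6815.8/1.414 = 4820.23; growth vs 1990 (4541.52) = 6.14%.
1992: real = 7265.5/1.510 = 4811.59; growth vs 1991 (4820.23) = -0.18%.
1993: real = 7701.4/1.610 = 4783.48; growth vs 1992 (4811.59) = -0.58%.
1994: real = 8086.2/1.653 = 4891.83; growth vs 1993 (4783.48) = 2.27%.

1991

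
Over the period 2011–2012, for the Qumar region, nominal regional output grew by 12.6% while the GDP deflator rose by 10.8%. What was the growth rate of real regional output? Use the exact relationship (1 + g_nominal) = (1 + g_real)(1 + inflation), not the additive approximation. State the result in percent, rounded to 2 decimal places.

(1 + g_nom) = (1 + g_real)(1 + π), so g_real = 1.1260 / 1.1080 − 1 = 0.01625.

1.62%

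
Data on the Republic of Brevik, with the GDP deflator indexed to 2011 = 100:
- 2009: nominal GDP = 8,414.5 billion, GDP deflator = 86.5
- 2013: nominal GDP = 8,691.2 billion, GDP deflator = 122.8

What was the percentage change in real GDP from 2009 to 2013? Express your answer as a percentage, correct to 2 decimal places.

Deflate each year: 2009 → 8414.5/0.865 = 9727.75; 2013 → 8691.2/1.228 = 7077.52.
So real GDP changed by 7077.52/9727.75 − 1 = -0.2724, i.e. -27.24%.

-27.24%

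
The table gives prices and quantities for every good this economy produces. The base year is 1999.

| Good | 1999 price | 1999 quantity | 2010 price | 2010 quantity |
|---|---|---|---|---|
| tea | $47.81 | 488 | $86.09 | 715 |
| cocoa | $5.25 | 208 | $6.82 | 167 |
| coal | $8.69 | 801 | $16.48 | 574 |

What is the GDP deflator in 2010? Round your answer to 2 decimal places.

180.16

Nominal GDP 2010 = 86.09·715 + 6.82·167 + 16.48·574 = 72152.81.
Real GDP 2010 (at 1999 prices) = 47.81·715 + 5.25·167 + 8.69·574 = 40048.96.
Deflator = Nominal/Real × 100 = 72152.81/40048.96 × 100 = 180.162.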